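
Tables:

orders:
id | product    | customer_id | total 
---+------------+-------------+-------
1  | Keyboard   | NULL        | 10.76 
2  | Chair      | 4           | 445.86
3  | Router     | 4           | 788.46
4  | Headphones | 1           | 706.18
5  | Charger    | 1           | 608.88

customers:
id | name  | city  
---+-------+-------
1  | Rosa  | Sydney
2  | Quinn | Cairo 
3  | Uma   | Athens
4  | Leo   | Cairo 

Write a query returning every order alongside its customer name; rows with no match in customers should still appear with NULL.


LEFT JOIN keeps every row from orders (the left table); where customer_id has no match in customers, the customer columns become NULL. Walk through each order:
  - order 1 (Keyboard): customer_id=NULL, no match -> kept with NULL
  - order 2 (Chair): customer_id=4 -> matches Leo
  - order 3 (Router): customer_id=4 -> matches Leo
  - order 4 (Headphones): customer_id=1 -> matches Rosa
  - order 5 (Charger): customer_id=1 -> matches Rosa
All 5 rows appear; 1 has NULL customer.

SQL:
SELECT a.product, b.name AS customer
FROM orders a
LEFT JOIN customers b ON a.customer_id = b.id

Result:
product    | customer
-----------+---------
Keyboard   | NULL    
Chair      | Leo     
Router     | Leo     
Headphones | Rosa    
Charger    | Rosa    


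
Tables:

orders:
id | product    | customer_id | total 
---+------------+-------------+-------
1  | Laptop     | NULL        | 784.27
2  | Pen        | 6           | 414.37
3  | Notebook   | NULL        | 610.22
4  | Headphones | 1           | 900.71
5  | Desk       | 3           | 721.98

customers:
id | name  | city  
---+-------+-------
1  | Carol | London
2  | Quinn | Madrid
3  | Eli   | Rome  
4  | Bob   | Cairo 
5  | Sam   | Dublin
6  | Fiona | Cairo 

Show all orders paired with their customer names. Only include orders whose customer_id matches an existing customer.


INNER JOIN keeps only orders rows whose customer_id matches an id in customers. Walk through each order:
  - order 1 (Laptop): customer_id=NULL, no match -> dropped
  - order 2 (Pen): customer_id=6 -> matches Fiona
  - order 3 (Notebook): customer_id=NULL, no match -> dropped
  - order 4 (Headphones): customer_id=1 -> matches Carol
  - order 5 (Desk): customer_id=3 -> matches Eli
So 2 of 5 rows are dropped.

SQL:
SELECT a.product, b.name AS customer
FROM orders a
INNER JOIN customers b ON a.customer_id = b.id

Result:
product    | customer
-----------+---------
Pen        | Fiona   
Headphones | Carol   
Desk       | Eli     


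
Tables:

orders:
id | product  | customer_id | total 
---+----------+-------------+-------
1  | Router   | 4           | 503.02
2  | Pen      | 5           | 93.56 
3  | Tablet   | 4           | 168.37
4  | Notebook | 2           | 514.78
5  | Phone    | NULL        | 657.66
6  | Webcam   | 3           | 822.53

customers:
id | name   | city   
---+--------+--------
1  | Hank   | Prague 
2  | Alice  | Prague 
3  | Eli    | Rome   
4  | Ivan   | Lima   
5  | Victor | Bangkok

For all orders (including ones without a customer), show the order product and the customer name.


LEFT JOIN keeps every row from orders (the left table); where customer_id has no match in customers, the customer columns become NULL. Walk through each order:
  - order 1 (Router): customer_id=4 -> matches Ivan
  - order 2 (Pen): customer_id=5 -> matches Victor
  - order 3 (Tablet): customer_id=4 -> matches Ivan
  - order 4 (Notebook): customer_id=2 -> matches Alice
  - order 5 (Phone): customer_id=NULL, no match -> kept with NULL
  - order 6 (Webcam): customer_id=3 -> matches Eli
All 6 rows appear; 1 has NULL customer.

SQL:
SELECT a.product, b.name AS customer
FROM orders a
LEFT JOIN customers b ON a.customer_id = b.id

Result:
product  | customer
---------+---------
Router   | Ivan    
Pen      | Victor  
Tablet   | Ivan    
Notebook | Alice   
Phone    | NULL    
Webcam   | Eli     


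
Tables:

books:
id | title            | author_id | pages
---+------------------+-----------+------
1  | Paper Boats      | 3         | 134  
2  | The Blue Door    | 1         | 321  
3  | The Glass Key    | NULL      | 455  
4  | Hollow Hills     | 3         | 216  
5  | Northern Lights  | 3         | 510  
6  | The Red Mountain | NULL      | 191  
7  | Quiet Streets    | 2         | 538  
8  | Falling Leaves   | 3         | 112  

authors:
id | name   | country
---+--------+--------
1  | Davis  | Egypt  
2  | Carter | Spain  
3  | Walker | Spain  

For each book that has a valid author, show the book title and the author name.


INNER JOIN keeps only books rows whose author_id matches an id in authors. Walk through each book:
  - book 1 (Paper Boats): author_id=3 -> matches Walker
  - book 2 (The Blue Door): author_id=1 -> matches Davis
  - book 3 (The Glass Key): author_id=NULL, no match -> dropped
  - book 4 (Hollow Hills): author_id=3 -> matches Walker
  - book 5 (Northern Lights): author_id=3 -> matches Walker
  - book 6 (The Red Mountain): author_id=NULL, no match -> dropped
  - book 7 (Quiet Streets): author_id=2 -> matches Carter
  - book 8 (Falling Leaves): author_id=3 -> matches Walker
So 2 of 8 rows are dropped.

SQL:
SELECT a.title, b.name AS author
FROM books a
INNER JOIN authors b ON a.author_id = b.id

Result:
title           | author
----------------+-------
Paper Boats     | Walker
The Blue Door   | Davis 
Hollow Hills    | Walker
Northern Lights | Walker
Quiet Streets   | Carter
Falling Leaves  | Walker


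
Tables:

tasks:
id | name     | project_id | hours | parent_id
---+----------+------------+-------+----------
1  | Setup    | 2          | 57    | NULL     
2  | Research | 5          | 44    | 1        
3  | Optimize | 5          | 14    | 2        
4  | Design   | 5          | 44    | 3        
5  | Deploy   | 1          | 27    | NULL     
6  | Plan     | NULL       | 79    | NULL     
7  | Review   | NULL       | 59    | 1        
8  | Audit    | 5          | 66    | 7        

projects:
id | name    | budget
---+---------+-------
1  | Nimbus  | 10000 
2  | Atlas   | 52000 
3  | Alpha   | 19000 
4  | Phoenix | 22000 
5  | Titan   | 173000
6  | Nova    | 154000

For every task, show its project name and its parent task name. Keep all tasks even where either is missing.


Two LEFT JOINs from the same base table tasks: one to projects via project_id, one to tasks itself via parent_id. Both are LEFT so every task is preserved.
Match against projects:
  - task 1 (Setup): project_id=2 -> matches Atlas
  - task 2 (Research): project_id=5 -> matches Titan
  - task 3 (Optimize): project_id=5 -> matches Titan
  - task 4 (Design): project_id=5 -> matches Titan
  - task 5 (Deploy): project_id=1 -> matches Nimbus
  - task 6 (Plan): project_id=NULL, no match -> kept with NULL
  - task 7 (Review): project_id=NULL, no match -> kept with NULL
  - task 8 (Audit): project_id=5 -> matches Titan
Match against tasks (self):
  - task 1 (Setup): parent_id=NULL -> NULL
  - task 2 (Research): parent_id=1 -> Setup
  - task 3 (Optimize): parent_id=2 -> Research
  - task 4 (Design): parent_id=3 -> Optimize
  - task 5 (Deploy): parent_id=NULL -> NULL
  - task 6 (Plan): parent_id=NULL -> NULL
  - task 7 (Review): parent_id=1 -> Setup
  - task 8 (Audit): parent_id=7 -> Review

SQL:
SELECT a.name, b.name AS project, c.name AS parent
FROM tasks a
LEFT JOIN projects b ON a.project_id = b.id
LEFT JOIN tasks c ON a.parent_id = c.id

Result:
name     | project | parent  
---------+---------+---------
Setup    | Atlas   | NULL    
Research | Titan   | Setup   
Optimize | Titan   | Research
Design   | Titan   | Optimize
Deploy   | Nimbus  | NULL    
Plan     | NULL    | NULL    
Review   | NULL    | Setup   
Audit    | Titan   | Review  


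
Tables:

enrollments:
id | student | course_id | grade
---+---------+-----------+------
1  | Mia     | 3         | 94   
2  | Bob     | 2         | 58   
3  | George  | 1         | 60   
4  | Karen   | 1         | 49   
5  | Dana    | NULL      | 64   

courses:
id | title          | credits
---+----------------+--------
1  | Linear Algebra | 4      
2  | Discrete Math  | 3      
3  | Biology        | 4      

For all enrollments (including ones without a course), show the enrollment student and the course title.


LEFT JOIN keeps every row from enrollments (the left table); where course_id has no match in courses, the course columns become NULL. Walk through each enrollment:
  - enrollment 1 (Mia): course_id=3 -> matches Biology
  - enrollment 2 (Bob): course_id=2 -> matches Discrete Math
  - enrollment 3 (George): course_id=1 -> matches Linear Algebra
  - enrollment 4 (Karen): course_id=1 -> matches Linear Algebra
  - enrollment 5 (Dana): course_id=NULL, no match -> kept with NULL
All 5 rows appear; 1 has NULL course.

SQL:
SELECT a.student, b.title AS course
FROM enrollments a
LEFT JOIN courses b ON a.course_id = b.id

Result:
student | course        
--------+---------------
Mia     | Biology       
Bob     | Discrete Math 
George  | Linear Algebra
Karen   | Linear Algebra
Dana    | NULL          


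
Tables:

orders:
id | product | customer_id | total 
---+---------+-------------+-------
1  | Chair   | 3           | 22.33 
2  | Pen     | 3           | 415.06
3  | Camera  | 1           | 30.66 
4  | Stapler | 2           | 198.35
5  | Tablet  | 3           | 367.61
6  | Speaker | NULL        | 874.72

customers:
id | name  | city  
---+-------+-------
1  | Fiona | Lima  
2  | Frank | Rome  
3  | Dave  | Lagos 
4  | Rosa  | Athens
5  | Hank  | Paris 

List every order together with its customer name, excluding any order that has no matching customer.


INNER JOIN keeps only orders rows whose customer_id matches an id in customers. Walk through each order:
  - order 1 (Chair): customer_id=3 -> matches Dave
  - order 2 (Pen): customer_id=3 -> matches Dave
  - order 3 (Camera): customer_id=1 -> matches Fiona
  - order 4 (Stapler): customer_id=2 -> matches Frank
  - order 5 (Tablet): customer_id=3 -> matches Dave
  - order 6 (Speaker): customer_id=NULL, no match -> dropped
So 1 of 6 rows is dropped.

SQL:
SELECT a.product, b.name AS customer
FROM orders a
INNER JOIN customers b ON a.customer_id = b.id

Result:
product | customer
--------+---------
Chair   | Dave    
Pen     | Dave    
Camera  | Fiona   
Stapler | Frank   
Tablet  | Dave    


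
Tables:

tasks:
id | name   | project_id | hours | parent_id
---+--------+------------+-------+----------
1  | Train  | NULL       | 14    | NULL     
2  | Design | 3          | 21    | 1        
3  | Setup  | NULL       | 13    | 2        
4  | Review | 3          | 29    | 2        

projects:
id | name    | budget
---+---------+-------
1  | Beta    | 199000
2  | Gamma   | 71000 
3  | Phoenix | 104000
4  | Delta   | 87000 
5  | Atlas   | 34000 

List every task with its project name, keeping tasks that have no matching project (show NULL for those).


LEFT JOIN keeps every row from tasks (the left table); where project_id has no match in projects, the project columns become NULL. Walk through each task:
  - task 1 (Train): project_id=NULL, no match -> kept with NULL
  - task 2 (Design): project_id=3 -> matches Phoenix
  - task 3 (Setup): project_id=NULL, no match -> kept with NULL
  - task 4 (Review): project_id=3 -> matches Phoenix
All 4 rows appear; 2 have NULL project.

SQL:
SELECT a.name, b.name AS project
FROM tasks a
LEFT JOIN projects b ON a.project_id = b.id

Result:
name   | project
-------+--------
Train  | NULL   
Design | Phoenix
Setup  | NULL   
Review | Phoenix


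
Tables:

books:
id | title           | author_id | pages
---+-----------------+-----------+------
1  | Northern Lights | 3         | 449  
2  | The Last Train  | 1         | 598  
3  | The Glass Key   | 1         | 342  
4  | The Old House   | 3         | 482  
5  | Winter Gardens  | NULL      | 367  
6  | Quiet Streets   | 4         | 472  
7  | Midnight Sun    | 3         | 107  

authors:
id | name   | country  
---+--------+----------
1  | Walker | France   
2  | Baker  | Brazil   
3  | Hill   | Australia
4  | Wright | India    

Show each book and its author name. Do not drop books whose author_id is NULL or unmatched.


LEFT JOIN keeps every row from books (the left table); where author_id has no match in authors, the author columns become NULL. Walk through each book:
  - book 1 (Northern Lights): author_id=3 -> matches Hill
  - book 2 (The Last Train): author_id=1 -> matches Walker
  - book 3 (The Glass Key): author_id=1 -> matches Walker
  - book 4 (The Old House): author_id=3 -> matches Hill
  - book 5 (Winter Gardens): author_id=NULL, no match -> kept with NULL
  - book 6 (Quiet Streets): author_id=4 -> matches Wright
  - book 7 (Midnight Sun): author_id=3 -> matches Hill
All 7 rows appear; 1 has NULL author.

SQL:
SELECT a.title, b.name AS author
FROM books a
LEFT JOIN authors b ON a.author_id = b.id

Result:
title           | author
----------------+-------
Northern Lights | Hill  
The Last Train  | Walker
The Glass Key   | Walker
The Old House   | Hill  
Winter Gardens  | NULL  
Quiet Streets   | Wright
Midnight Sun    | Hill  


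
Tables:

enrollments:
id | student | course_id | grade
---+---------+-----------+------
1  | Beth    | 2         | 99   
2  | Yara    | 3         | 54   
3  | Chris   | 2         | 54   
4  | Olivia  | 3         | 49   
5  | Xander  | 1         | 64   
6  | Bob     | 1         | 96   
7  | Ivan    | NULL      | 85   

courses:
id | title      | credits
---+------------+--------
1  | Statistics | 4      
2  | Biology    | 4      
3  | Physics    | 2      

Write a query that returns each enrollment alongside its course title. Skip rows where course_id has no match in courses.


INNER JOIN keeps only enrollments rows whose course_id matches an id in courses. Walk through each enrollment:
  - enrollment 1 (Beth): course_id=2 -> matches Biology
  - enrollment 2 (Yara): course_id=3 -> matches Physics
  - enrollment 3 (Chris): course_id=2 -> matches Biology
  - enrollment 4 (Olivia): course_id=3 -> matches Physics
  - enrollment 5 (Xander): course_id=1 -> matches Statistics
  - enrollment 6 (Bob): course_id=1 -> matches Statistics
  - enrollment 7 (Ivan): course_id=NULL, no match -> dropped
So 1 of 7 rows is dropped.

SQL:
SELECT a.student, b.title AS course
FROM enrollments a
INNER JOIN courses b ON a.course_id = b.id

Result:
student | course    
--------+-----------
Beth    | Biology   
Yara    | Physics   
Chris   | Biology   
Olivia  | Physics   
Xander  | Statistics
Bob     | Statistics


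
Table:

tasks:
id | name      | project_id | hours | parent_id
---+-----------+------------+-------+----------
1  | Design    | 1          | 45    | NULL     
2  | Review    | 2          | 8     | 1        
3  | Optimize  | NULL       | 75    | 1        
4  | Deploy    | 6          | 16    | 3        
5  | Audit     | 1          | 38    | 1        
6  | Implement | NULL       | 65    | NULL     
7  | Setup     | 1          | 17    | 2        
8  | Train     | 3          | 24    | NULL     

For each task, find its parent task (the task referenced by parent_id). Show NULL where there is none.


This is a self-join: tasks is joined to a second copy of itself, matching each row's parent_id to another row's id. Use LEFT JOIN so rows with parent_id=NULL are kept.
  - task 1 (Design): parent_id=NULL -> NULL
  - task 2 (Review): parent_id=1 -> Design
  - task 3 (Optimize): parent_id=1 -> Design
  - task 4 (Deploy): parent_id=3 -> Optimize
  - task 5 (Audit): parent_id=1 -> Design
  - task 6 (Implement): parent_id=NULL -> NULL
  - task 7 (Setup): parent_id=2 -> Review
  - task 8 (Train): parent_id=NULL -> NULL

SQL:
SELECT a.name AS item, b.name AS parent
FROM tasks a
LEFT JOIN tasks b ON a.parent_id = b.id

Result:
item      | parent  
----------+---------
Design    | NULL    
Review    | Design  
Optimize  | Design  
Deploy    | Optimize
Audit     | Design  
Implement | NULL    
Setup     | Review  
Train     | NULL    


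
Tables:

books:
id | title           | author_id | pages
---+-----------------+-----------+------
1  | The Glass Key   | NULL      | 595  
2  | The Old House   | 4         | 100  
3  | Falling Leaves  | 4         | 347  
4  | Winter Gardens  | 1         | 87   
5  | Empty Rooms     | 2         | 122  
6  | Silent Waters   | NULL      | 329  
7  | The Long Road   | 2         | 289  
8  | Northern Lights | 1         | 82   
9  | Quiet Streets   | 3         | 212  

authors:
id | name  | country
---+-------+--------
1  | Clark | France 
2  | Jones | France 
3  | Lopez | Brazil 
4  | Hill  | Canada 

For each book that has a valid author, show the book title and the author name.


INNER JOIN keeps only books rows whose author_id matches an id in authors. Walk through each book:
  - book 1 (The Glass Key): author_id=NULL, no match -> dropped
  - book 2 (The Old House): author_id=4 -> matches Hill
  - book 3 (Falling Leaves): author_id=4 -> matches Hill
  - book 4 (Winter Gardens): author_id=1 -> matches Clark
  - book 5 (Empty Rooms): author_id=2 -> matches Jones
  - book 6 (Silent Waters): author_id=NULL, no match -> dropped
  - book 7 (The Long Road): author_id=2 -> matches Jones
  - book 8 (Northern Lights): author_id=1 -> matches Clark
  - book 9 (Quiet Streets): author_id=3 -> matches Lopez
So 2 of 9 rows are dropped.

SQL:
SELECT a.title, b.name AS author
FROM books a
INNER JOIN authors b ON a.author_id = b.id

Result:
title           | author
----------------+-------
The Old House   | Hill  
Falling Leaves  | Hill  
Winter Gardens  | Clark 
Empty Rooms     | Jones 
The Long Road   | Jones 
Northern Lights | Clark 
Quiet Streets   | Lopez 


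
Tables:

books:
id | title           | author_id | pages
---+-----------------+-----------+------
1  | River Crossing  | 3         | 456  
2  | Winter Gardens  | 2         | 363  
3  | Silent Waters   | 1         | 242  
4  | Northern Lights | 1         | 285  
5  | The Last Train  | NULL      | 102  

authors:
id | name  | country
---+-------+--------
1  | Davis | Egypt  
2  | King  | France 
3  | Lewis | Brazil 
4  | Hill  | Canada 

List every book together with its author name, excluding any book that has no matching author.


INNER JOIN keeps only books rows whose author_id matches an id in authors. Walk through each book:
  - book 1 (River Crossing): author_id=3 -> matches Lewis
  - book 2 (Winter Gardens): author_id=2 -> matches King
  - book 3 (Silent Waters): author_id=1 -> matches Davis
  - book 4 (Northern Lights): author_id=1 -> matches Davis
  - book 5 (The Last Train): author_id=NULL, no match -> dropped
So 1 of 5 rows is dropped.

SQL:
SELECT a.title, b.name AS author
FROM books a
INNER JOIN authors b ON a.author_id = b.id

Result:
title           | author
----------------+-------
River Crossing  | Lewis 
Winter Gardens  | King  
Silent Waters   | Davis 
Northern Lights | Davis 


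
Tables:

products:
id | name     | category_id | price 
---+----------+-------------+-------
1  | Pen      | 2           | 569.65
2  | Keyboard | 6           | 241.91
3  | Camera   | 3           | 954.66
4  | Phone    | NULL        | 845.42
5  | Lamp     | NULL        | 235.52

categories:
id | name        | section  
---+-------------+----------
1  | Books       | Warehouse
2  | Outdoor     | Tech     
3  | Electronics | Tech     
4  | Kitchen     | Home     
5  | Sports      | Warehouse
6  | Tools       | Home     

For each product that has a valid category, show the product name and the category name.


INNER JOIN keeps only products rows whose category_id matches an id in categories. Walk through each product:
  - product 1 (Pen): category_id=2 -> matches Outdoor
  - product 2 (Keyboard): category_id=6 -> matches Tools
  - product 3 (Camera): category_id=3 -> matches Electronics
  - product 4 (Phone): category_id=NULL, no match -> dropped
  - product 5 (Lamp): category_id=NULL, no match -> dropped
So 2 of 5 rows are dropped.

SQL:
SELECT a.name, b.name AS category
FROM products a
INNER JOIN categories b ON a.category_id = b.id

Result:
name     | category   
---------+------------
Pen      | Outdoor    
Keyboard | Tools      
Camera   | Electronics


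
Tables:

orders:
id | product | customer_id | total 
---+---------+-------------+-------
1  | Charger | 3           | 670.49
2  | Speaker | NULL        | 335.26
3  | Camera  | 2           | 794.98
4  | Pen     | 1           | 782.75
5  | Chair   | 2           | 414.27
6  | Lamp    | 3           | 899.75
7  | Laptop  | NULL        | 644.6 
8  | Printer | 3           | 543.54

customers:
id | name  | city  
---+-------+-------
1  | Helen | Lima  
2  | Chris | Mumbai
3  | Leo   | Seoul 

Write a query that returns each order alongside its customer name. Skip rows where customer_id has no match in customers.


INNER JOIN keeps only orders rows whose customer_id matches an id in customers. Walk through each order:
  - order 1 (Charger): customer_id=3 -> matches Leo
  - order 2 (Speaker): customer_id=NULL, no match -> dropped
  - order 3 (Camera): customer_id=2 -> matches Chris
  - order 4 (Pen): customer_id=1 -> matches Helen
  - order 5 (Chair): customer_id=2 -> matches Chris
  - order 6 (Lamp): customer_id=3 -> matches Leo
  - order 7 (Laptop): customer_id=NULL, no match -> dropped
  - order 8 (Printer): customer_id=3 -> matches Leo
So 2 of 8 rows are dropped.

SQL:
SELECT a.product, b.name AS customer
FROM orders a
INNER JOIN customers b ON a.customer_id = b.id

Result:
product | customer
--------+---------
Charger | Leo     
Camera  | Chris   
Pen     | Helen   
Chair   | Chris   
Lamp    | Leo     
Printer | Leo     


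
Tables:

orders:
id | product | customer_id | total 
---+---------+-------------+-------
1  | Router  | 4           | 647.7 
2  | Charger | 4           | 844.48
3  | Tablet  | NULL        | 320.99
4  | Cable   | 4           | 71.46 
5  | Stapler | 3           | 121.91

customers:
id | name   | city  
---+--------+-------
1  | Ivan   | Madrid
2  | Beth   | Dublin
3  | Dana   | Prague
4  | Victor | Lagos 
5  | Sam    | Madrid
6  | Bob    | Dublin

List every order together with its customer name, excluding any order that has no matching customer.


INNER JOIN keeps only orders rows whose customer_id matches an id in customers. Walk through each order:
  - order 1 (Router): customer_id=4 -> matches Victor
  - order 2 (Charger): customer_id=4 -> matches Victor
  - order 3 (Tablet): customer_id=NULL, no match -> dropped
  - order 4 (Cable): customer_id=4 -> matches Victor
  - order 5 (Stapler): customer_id=3 -> matches Dana
So 1 of 5 rows is dropped.

SQL:
SELECT a.product, b.name AS customer
FROM orders a
INNER JOIN customers b ON a.customer_id = b.id

Result:
product | customer
--------+---------
Router  | Victor  
Charger | Victor  
Cable   | Victor  
Stapler | Dana    


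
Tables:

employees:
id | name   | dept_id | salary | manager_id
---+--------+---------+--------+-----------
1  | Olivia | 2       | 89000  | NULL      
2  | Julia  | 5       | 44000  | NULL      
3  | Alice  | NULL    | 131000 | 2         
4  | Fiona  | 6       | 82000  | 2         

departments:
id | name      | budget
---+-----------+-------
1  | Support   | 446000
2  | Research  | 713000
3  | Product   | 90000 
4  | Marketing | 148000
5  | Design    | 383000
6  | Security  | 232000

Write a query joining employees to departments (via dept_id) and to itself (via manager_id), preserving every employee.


Two LEFT JOINs from the same base table employees: one to departments via dept_id, one to employees itself via manager_id. Both are LEFT so every employee is preserved.
Match against departments:
  - employee 1 (Olivia): dept_id=2 -> matches Research
  - employee 2 (Julia): dept_id=5 -> matches Design
  - employee 3 (Alice): dept_id=NULL, no match -> kept with NULL
  - employee 4 (Fiona): dept_id=6 -> matches Security
Match against employees (self):
  - employee 1 (Olivia): manager_id=NULL -> NULL
  - employee 2 (Julia): manager_id=NULL -> NULL
  - employee 3 (Alice): manager_id=2 -> Julia
  - employee 4 (Fiona): manager_id=2 -> Julia

SQL:
SELECT a.name, b.name AS department, c.name AS manager
FROM employees a
LEFT JOIN departments b ON a.dept_id = b.id
LEFT JOIN employees c ON a.manager_id = c.id

Result:
name   | department | manager
-------+------------+--------
Olivia | Research   | NULL   
Julia  | Design     | NULL   
Alice  | NULL       | Julia  
Fiona  | Security   | Julia  


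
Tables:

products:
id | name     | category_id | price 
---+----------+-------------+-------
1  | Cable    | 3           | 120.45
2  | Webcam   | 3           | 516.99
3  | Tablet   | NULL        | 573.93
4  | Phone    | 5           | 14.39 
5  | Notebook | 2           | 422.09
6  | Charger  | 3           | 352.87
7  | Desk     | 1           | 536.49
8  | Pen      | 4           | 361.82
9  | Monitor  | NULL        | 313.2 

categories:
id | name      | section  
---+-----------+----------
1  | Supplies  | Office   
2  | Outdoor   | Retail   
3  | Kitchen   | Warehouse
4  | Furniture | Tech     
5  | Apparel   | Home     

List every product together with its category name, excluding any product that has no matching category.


INNER JOIN keeps only products rows whose category_id matches an id in categories. Walk through each product:
  - product 1 (Cable): category_id=3 -> matches Kitchen
  - product 2 (Webcam): category_id=3 -> matches Kitchen
  - product 3 (Tablet): category_id=NULL, no match -> dropped
  - product 4 (Phone): category_id=5 -> matches Apparel
  - product 5 (Notebook): category_id=2 -> matches Outdoor
  - product 6 (Charger): category_id=3 -> matches Kitchen
  - product 7 (Desk): category_id=1 -> matches Supplies
  - product 8 (Pen): category_id=4 -> matches Furniture
  - product 9 (Monitor): category_id=NULL, no match -> dropped
So 2 of 9 rows are dropped.

SQL:
SELECT a.name, b.name AS category
FROM products a
INNER JOIN categories b ON a.category_id = b.id

Result:
name     | category 
---------+----------
Cable    | Kitchen  
Webcam   | Kitchen  
Phone    | Apparel  
Notebook | Outdoor  
Charger  | Kitchen  
Desk     | Supplies 
Pen      | Furniture


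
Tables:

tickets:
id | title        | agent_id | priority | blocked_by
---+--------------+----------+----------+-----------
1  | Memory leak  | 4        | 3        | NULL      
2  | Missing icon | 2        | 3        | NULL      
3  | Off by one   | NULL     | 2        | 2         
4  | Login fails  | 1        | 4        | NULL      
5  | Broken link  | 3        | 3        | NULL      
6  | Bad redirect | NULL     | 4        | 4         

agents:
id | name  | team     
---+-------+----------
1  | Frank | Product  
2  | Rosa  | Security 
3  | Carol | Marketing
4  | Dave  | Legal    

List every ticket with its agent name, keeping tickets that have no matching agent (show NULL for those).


LEFT JOIN keeps every row from tickets (the left table); where agent_id has no match in agents, the agent columns become NULL. Walk through each ticket:
  - ticket 1 (Memory leak): agent_id=4 -> matches Dave
  - ticket 2 (Missing icon): agent_id=2 -> matches Rosa
  - ticket 3 (Off by one): agent_id=NULL, no match -> kept with NULL
  - ticket 4 (Login fails): agent_id=1 -> matches Frank
  - ticket 5 (Broken link): agent_id=3 -> matches Carol
  - ticket 6 (Bad redirect): agent_id=NULL, no match -> kept with NULL
All 6 rows appear; 2 have NULL agent.

SQL:
SELECT a.title, b.name AS agent
FROM tickets a
LEFT JOIN agents b ON a.agent_id = b.id

Result:
title        | agent
-------------+------
Memory leak  | Dave 
Missing icon | Rosa 
Off by one   | NULL 
Login fails  | Frank
Broken link  | Carol
Bad redirect | NULL 


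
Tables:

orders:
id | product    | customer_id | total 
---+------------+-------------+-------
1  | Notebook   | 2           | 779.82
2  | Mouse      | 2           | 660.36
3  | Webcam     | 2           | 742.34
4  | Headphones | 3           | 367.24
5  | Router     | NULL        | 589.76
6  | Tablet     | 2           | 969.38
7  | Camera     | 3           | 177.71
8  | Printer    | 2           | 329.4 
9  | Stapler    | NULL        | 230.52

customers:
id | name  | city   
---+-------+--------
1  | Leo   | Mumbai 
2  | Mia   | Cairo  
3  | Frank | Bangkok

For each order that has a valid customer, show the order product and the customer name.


INNER JOIN keeps only orders rows whose customer_id matches an id in customers. Walk through each order:
  - order 1 (Notebook): customer_id=2 -> matches Mia
  - order 2 (Mouse): customer_id=2 -> matches Mia
  - order 3 (Webcam): customer_id=2 -> matches Mia
  - order 4 (Headphones): customer_id=3 -> matches Frank
  - order 5 (Router): customer_id=NULL, no match -> dropped
  - order 6 (Tablet): customer_id=2 -> matches Mia
  - order 7 (Camera): customer_id=3 -> matches Frank
  - order 8 (Printer): customer_id=2 -> matches Mia
  - order 9 (Stapler): customer_id=NULL, no match -> dropped
So 2 of 9 rows are dropped.

SQL:
SELECT a.product, b.name AS customer
FROM orders a
INNER JOIN customers b ON a.customer_id = b.id

Result:
product    | customer
-----------+---------
Notebook   | Mia     
Mouse      | Mia     
Webcam     | Mia     
Headphones | Frank   
Tablet     | Mia     
Camera     | Frank   
Printer    | Mia     


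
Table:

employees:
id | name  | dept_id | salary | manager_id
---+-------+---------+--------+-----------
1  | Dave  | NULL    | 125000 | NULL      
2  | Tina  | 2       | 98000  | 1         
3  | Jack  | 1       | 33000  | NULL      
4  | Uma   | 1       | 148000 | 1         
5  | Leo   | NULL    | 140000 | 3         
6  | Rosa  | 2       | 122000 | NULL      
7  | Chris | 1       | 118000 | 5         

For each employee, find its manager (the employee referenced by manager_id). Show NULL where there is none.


This is a self-join: employees is joined to a second copy of itself, matching each row's manager_id to another row's id. Use LEFT JOIN so rows with manager_id=NULL are kept.
  - employee 1 (Dave): manager_id=NULL -> NULL
  - employee 2 (Tina): manager_id=1 -> Dave
  - employee 3 (Jack): manager_id=NULL -> NULL
  - employee 4 (Uma): manager_id=1 -> Dave
  - employee 5 (Leo): manager_id=3 -> Jack
  - employee 6 (Rosa): manager_id=NULL -> NULL
  - employee 7 (Chris): manager_id=5 -> Leo

SQL:
SELECT a.name AS item, b.name AS manager
FROM employees a
LEFT JOIN employees b ON a.manager_id = b.id

Result:
item  | manager
------+--------
Dave  | NULL   
Tina  | Dave   
Jack  | NULL   
Uma   | Dave   
Leo   | Jack   
Rosa  | NULL   
Chris | Leo    


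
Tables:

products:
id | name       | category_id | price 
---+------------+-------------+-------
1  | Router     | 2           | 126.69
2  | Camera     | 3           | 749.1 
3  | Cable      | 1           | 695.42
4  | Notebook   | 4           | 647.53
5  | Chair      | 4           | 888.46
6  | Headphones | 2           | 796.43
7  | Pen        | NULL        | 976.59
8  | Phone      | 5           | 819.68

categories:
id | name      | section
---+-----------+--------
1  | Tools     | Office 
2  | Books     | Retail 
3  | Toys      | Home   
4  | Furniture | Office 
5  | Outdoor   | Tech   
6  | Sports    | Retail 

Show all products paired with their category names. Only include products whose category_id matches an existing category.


INNER JOIN keeps only products rows whose category_id matches an id in categories. Walk through each product:
  - product 1 (Router): category_id=2 -> matches Books
  - product 2 (Camera): category_id=3 -> matches Toys
  - product 3 (Cable): category_id=1 -> matches Tools
  - product 4 (Notebook): category_id=4 -> matches Furniture
  - product 5 (Chair): category_id=4 -> matches Furniture
  - product 6 (Headphones): category_id=2 -> matches Books
  - product 7 (Pen): category_id=NULL, no match -> dropped
  - product 8 (Phone): category_id=5 -> matches Outdoor
So 1 of 8 rows is dropped.

SQL:
SELECT a.name, b.name AS category
FROM products a
INNER JOIN categories b ON a.category_id = b.id

Result:
name       | category 
-----------+----------
Router     | Books    
Camera     | Toys     
Cable      | Tools    
Notebook   | Furniture
Chair      | Furniture
Headphones | Books    
Phone      | Outdoor  


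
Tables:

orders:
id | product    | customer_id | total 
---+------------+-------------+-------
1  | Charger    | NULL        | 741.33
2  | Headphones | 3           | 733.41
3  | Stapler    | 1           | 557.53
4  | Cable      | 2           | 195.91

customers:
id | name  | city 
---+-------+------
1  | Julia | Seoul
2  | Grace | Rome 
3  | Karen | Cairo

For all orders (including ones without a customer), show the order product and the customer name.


LEFT JOIN keeps every row from orders (the left table); where customer_id has no match in customers, the customer columns become NULL. Walk through each order:
  - order 1 (Charger): customer_id=NULL, no match -> kept with NULL
  - order 2 (Headphones): customer_id=3 -> matches Karen
  - order 3 (Stapler): customer_id=1 -> matches Julia
  - order 4 (Cable): customer_id=2 -> matches Grace
All 4 rows appear; 1 has NULL customer.

SQL:
SELECT a.product, b.name AS customer
FROM orders a
LEFT JOIN customers b ON a.customer_id = b.id

Result:
product    | customer
-----------+---------
Charger    | NULL    
Headphones | Karen   
Stapler    | Julia   
Cable      | Grace   


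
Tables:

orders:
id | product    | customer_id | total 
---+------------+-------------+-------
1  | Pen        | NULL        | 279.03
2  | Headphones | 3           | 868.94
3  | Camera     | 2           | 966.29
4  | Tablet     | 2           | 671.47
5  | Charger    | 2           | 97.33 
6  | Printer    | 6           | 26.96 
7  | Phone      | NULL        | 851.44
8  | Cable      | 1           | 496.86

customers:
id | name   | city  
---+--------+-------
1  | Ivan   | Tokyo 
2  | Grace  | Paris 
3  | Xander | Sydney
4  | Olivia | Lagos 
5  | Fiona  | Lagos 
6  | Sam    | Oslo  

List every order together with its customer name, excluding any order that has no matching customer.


INNER JOIN keeps only orders rows whose customer_id matches an id in customers. Walk through each order:
  - order 1 (Pen): customer_id=NULL, no match -> dropped
  - order 2 (Headphones): customer_id=3 -> matches Xander
  - order 3 (Camera): customer_id=2 -> matches Grace
  - order 4 (Tablet): customer_id=2 -> matches Grace
  - order 5 (Charger): customer_id=2 -> matches Grace
  - order 6 (Printer): customer_id=6 -> matches Sam
  - order 7 (Phone): customer_id=NULL, no match -> dropped
  - order 8 (Cable): customer_id=1 -> matches Ivan
So 2 of 8 rows are dropped.

SQL:
SELECT a.product, b.name AS customer
FROM orders a
INNER JOIN customers b ON a.customer_id = b.id

Result:
product    | customer
-----------+---------
Headphones | Xander  
Camera     | Grace   
Tablet     | Grace   
Charger    | Grace   
Printer    | Sam     
Cable      | Ivan    


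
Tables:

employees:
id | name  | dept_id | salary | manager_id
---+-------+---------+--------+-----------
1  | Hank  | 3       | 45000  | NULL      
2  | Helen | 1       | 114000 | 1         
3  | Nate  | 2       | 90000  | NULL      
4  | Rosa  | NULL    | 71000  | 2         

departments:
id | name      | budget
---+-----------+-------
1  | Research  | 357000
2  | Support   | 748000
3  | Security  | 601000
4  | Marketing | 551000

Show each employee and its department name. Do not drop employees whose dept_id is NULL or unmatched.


LEFT JOIN keeps every row from employees (the left table); where dept_id has no match in departments, the department columns become NULL. Walk through each employee:
  - employee 1 (Hank): dept_id=3 -> matches Security
  - employee 2 (Helen): dept_id=1 -> matches Research
  - employee 3 (Nate): dept_id=2 -> matches Support
  - employee 4 (Rosa): dept_id=NULL, no match -> kept with NULL
All 4 rows appear; 1 has NULL department.

SQL:
SELECT a.name, b.name AS department
FROM employees a
LEFT JOIN departments b ON a.dept_id = b.id

Result:
name  | department
------+-----------
Hank  | Security  
Helen | Research  
Nate  | Support   
Rosa  | NULL      


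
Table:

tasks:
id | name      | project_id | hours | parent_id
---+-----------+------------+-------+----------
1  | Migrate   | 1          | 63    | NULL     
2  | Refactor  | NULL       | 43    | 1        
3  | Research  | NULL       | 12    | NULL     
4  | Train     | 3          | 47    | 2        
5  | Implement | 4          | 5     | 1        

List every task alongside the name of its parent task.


This is a self-join: tasks is joined to a second copy of itself, matching each row's parent_id to another row's id. Use LEFT JOIN so rows with parent_id=NULL are kept.
  - task 1 (Migrate): parent_id=NULL -> NULL
  - task 2 (Refactor): parent_id=1 -> Migrate
  - task 3 (Research): parent_id=NULL -> NULL
  - task 4 (Train): parent_id=2 -> Refactor
  - task 5 (Implement): parent_id=1 -> Migrate

SQL:
SELECT a.name AS item, b.name AS parent
FROM tasks a
LEFT JOIN tasks b ON a.parent_id = b.id

Result:
item      | parent  
----------+---------
Migrate   | NULL    
Refactor  | Migrate 
Research  | NULL    
Train     | Refactor
Implement | Migrate 


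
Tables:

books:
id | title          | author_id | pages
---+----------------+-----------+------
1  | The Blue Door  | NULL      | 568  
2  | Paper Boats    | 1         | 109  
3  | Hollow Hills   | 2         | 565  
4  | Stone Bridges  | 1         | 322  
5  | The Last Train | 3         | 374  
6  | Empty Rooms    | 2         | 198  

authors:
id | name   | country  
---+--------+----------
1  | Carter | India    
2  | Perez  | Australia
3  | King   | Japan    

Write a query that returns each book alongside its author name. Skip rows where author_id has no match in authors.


INNER JOIN keeps only books rows whose author_id matches an id in authors. Walk through each book:
  - book 1 (The Blue Door): author_id=NULL, no match -> dropped
  - book 2 (Paper Boats): author_id=1 -> matches Carter
  - book 3 (Hollow Hills): author_id=2 -> matches Perez
  - book 4 (Stone Bridges): author_id=1 -> matches Carter
  - book 5 (The Last Train): author_id=3 -> matches King
  - book 6 (Empty Rooms): author_id=2 -> matches Perez
So 1 of 6 rows is dropped.

SQL:
SELECT a.title, b.name AS author
FROM books a
INNER JOIN authors b ON a.author_id = b.id

Result:
title          | author
---------------+-------
Paper Boats    | Carter
Hollow Hills   | Perez 
Stone Bridges  | Carter
The Last Train | King  
Empty Rooms    | Perez 


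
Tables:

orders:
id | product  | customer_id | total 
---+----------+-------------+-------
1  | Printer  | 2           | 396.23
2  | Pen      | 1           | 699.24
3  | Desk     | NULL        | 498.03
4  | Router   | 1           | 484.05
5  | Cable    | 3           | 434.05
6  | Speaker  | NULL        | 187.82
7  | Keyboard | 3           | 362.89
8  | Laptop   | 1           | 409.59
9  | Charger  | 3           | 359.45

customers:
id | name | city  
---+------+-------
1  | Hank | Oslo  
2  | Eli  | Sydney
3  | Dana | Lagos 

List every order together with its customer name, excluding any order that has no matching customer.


INNER JOIN keeps only orders rows whose customer_id matches an id in customers. Walk through each order:
  - order 1 (Printer): customer_id=2 -> matches Eli
  - order 2 (Pen): customer_id=1 -> matches Hank
  - order 3 (Desk): customer_id=NULL, no match -> dropped
  - order 4 (Router): customer_id=1 -> matches Hank
  - order 5 (Cable): customer_id=3 -> matches Dana
  - order 6 (Speaker): customer_id=NULL, no match -> dropped
  - order 7 (Keyboard): customer_id=3 -> matches Dana
  - order 8 (Laptop): customer_id=1 -> matches Hank
  - order 9 (Charger): customer_id=3 -> matches Dana
So 2 of 9 rows are dropped.

SQL:
SELECT a.product, b.name AS customer
FROM orders a
INNER JOIN customers b ON a.customer_id = b.id

Result:
product  | customer
---------+---------
Printer  | Eli     
Pen      | Hank    
Router   | Hank    
Cable    | Dana    
Keyboard | Dana    
Laptop   | Hank    
Charger  | Dana    


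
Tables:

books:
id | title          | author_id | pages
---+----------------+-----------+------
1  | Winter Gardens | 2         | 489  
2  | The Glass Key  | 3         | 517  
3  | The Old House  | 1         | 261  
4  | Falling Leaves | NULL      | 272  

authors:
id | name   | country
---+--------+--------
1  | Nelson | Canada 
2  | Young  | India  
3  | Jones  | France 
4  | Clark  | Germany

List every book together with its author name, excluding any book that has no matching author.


INNER JOIN keeps only books rows whose author_id matches an id in authors. Walk through each book:
  - book 1 (Winter Gardens): author_id=2 -> matches Young
  - book 2 (The Glass Key): author_id=3 -> matches Jones
  - book 3 (The Old House): author_id=1 -> matches Nelson
  - book 4 (Falling Leaves): author_id=NULL, no match -> dropped
So 1 of 4 rows is dropped.

SQL:
SELECT a.title, b.name AS author
FROM books a
INNER JOIN authors b ON a.author_id = b.id

Result:
title          | author
---------------+-------
Winter Gardens | Young 
The Glass Key  | Jones 
The Old House  | Nelson
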